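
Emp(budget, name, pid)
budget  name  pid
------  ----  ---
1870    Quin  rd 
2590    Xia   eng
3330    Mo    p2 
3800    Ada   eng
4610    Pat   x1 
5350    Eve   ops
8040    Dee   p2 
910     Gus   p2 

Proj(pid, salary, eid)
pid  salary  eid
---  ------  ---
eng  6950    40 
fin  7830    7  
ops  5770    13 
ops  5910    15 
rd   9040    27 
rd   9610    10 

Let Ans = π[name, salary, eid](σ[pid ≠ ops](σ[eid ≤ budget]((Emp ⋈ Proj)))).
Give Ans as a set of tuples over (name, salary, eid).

{(Ada, 6950, 40), (Quin, 9040, 27), (Quin, 9610, 10), (Xia, 6950, 40)}

Natural join on pid: {(1870, Quin, rd, 9040, 27), (1870, Quin, rd, 9610, 10), (2590, Xia, eng, 6950, 40), (3800, Ada, eng, 6950, 40), (5350, Eve, ops, 5770, 13), (5350, Eve, ops, 5910, 15)}
Apply σ_{eid ≤ budget}; surviving tuples: {(1870, Quin, rd, 9040, 27), (1870, Quin, rd, 9610, 10), (2590, Xia, eng, 6950, 40), (3800, Ada, eng, 6950, 40), (5350, Eve, ops, 5770, 13), (5350, Eve, ops, 5910, 15)}
Apply σ_{pid ≠ ops}; surviving tuples: {(1870, Quin, rd, 9040, 27), (1870, Quin, rd, 9610, 10), (2590, Xia, eng, 6950, 40), (3800, Ada, eng, 6950, 40)}
Keep only column(s) name, salary, eid: {(Ada, 6950, 40), (Quin, 9040, 27), (Quin, 9610, 10), (Xia, 6950, 40)}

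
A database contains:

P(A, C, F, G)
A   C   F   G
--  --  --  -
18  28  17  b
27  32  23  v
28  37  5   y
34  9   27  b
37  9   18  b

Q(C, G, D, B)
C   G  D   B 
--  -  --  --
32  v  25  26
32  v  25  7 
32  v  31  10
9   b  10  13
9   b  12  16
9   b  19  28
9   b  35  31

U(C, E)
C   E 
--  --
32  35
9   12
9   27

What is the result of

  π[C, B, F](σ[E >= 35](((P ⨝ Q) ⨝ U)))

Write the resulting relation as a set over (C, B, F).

Natural join on C, G: {(27, 32, 23, v, 25, 26), (27, 32, 23, v, 25, 7), (27, 32, 23, v, 31, 10), (34, 9, 27, b, 10, 13), (34, 9, 27, b, 12, 16), (34, 9, 27, b, 19, 28), (34, 9, 27, b, 35, 31), (37, 9, 18, b, 10, 13), (37, 9, 18, b, 12, 16), (37, 9, 18, b, 19, 28), (37, 9, 18, b, 35, 31)}
Natural join on C: {(27, 32, 23, v, 25, 26, 35), (27, 32, 23, v, 25, 7, 35), (27, 32, 23, v, 31, 10, 35), (34, 9, 27, b, 10, 13, 12), (34, 9, 27, b, 10, 13, 27), (34, 9, 27, b, 12, 16, 12), (34, 9, 27, b, 12, 16, 27), (34, 9, 27, b, 19, 28, 12), (34, 9, 27, b, 19, 28, 27), (34, 9, 27, b, 35, 31, 12), (34, 9, 27, b, 35, 31, 27), (37, 9, 18, b, 10, 13, 12), (37, 9, 18, b, 10, 13, 27), (37, 9, 18, b, 12, 16, 12), (37, 9, 18, b, 12, 16, 27), (37, 9, 18, b, 19, 28, 12), (37, 9, 18, b, 19, 28, 27), (37, 9, 18, b, 35, 31, 12), (37, 9, 18, b, 35, 31, 27)}
σ[E >= 35]: keep tuples satisfying E >= 35 → {(27, 32, 23, v, 25, 26, 35), (27, 32, 23, v, 25, 7, 35), (27, 32, 23, v, 31, 10, 35)}
π[C, B, F]: project onto (C, B, F) → {(32, 10, 23), (32, 26, 23), (32, 7, 23)}

{(32, 10, 23), (32, 26, 23), (32, 7, 23)}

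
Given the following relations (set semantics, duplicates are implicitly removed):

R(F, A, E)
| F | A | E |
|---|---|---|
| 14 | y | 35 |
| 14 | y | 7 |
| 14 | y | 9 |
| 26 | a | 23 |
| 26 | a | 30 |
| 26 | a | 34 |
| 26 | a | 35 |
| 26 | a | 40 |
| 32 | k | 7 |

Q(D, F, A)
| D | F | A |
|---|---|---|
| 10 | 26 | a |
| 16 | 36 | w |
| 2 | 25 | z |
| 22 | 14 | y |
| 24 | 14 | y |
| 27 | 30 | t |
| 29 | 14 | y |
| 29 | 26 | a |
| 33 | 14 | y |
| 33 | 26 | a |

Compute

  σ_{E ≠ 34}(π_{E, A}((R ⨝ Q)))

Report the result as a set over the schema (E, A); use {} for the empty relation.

{(23, a), (30, a), (35, a), (35, y), (40, a), (7, y), (9, y)}

Natural join on F, A: {(14, y, 35, 22), (14, y, 35, 24), (14, y, 35, 29), (14, y, 35, 33), (14, y, 7, 22), (14, y, 7, 24), (14, y, 7, 29), (14, y, 7, 33), (14, y, 9, 22), (14, y, 9, 24), (14, y, 9, 29), (14, y, 9, 33), (26, a, 23, 10), (26, a, 23, 29), (26, a, 23, 33), (26, a, 30, 10), (26, a, 30, 29), (26, a, 30, 33), (26, a, 34, 10), (26, a, 34, 29), (26, a, 34, 33), (26, a, 35, 10), (26, a, 35, 29), (26, a, 35, 33), (26, a, 40, 10), (26, a, 40, 29), (26, a, 40, 33)}
π_{E, A} gives {(23, a), (30, a), (34, a), (35, a), (35, y), (40, a), (7, y), (9, y)} (19 duplicate(s) eliminated).
Filtering on E ≠ 34 leaves {(23, a), (30, a), (35, a), (35, y), (40, a), (7, y), (9, y)}.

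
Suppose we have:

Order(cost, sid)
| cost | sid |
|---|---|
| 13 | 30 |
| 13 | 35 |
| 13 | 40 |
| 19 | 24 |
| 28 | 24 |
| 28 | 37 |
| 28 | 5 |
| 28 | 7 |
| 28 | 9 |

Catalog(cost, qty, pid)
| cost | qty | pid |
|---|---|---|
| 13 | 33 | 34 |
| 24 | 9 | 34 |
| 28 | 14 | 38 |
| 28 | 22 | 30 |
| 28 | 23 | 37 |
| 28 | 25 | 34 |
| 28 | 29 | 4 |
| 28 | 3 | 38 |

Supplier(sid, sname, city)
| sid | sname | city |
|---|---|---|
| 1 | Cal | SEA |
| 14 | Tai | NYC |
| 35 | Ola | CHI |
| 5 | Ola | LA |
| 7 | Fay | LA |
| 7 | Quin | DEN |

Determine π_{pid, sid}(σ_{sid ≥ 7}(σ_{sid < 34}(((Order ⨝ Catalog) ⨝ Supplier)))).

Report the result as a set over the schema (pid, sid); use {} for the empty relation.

Natural join on cost: {(13, 30, 33, 34), (13, 35, 33, 34), (13, 40, 33, 34), (28, 24, 14, 38), (28, 24, 22, 30), (28, 24, 23, 37), (28, 24, 25, 34), (28, 24, 29, 4), (28, 24, 3, 38), (28, 37, 14, 38), (28, 37, 22, 30), (28, 37, 23, 37), (28, 37, 25, 34), (28, 37, 29, 4), (28, 37, 3, 38), (28, 5, 14, 38), (28, 5, 22, 30), (28, 5, 23, 37), (28, 5, 25, 34), (28, 5, 29, 4), (28, 5, 3, 38), (28, 7, 14, 38), (28, 7, 22, 30), (28, 7, 23, 37), (28, 7, 25, 34), (28, 7, 29, 4), (28, 7, 3, 38), (28, 9, 14, 38), (28, 9, 22, 30), (28, 9, 23, 37), (28, 9, 25, 34), (28, 9, 29, 4), (28, 9, 3, 38)}
Natural join on sid: {(13, 35, 33, 34, Ola, CHI), (28, 5, 14, 38, Ola, LA), (28, 5, 22, 30, Ola, LA), (28, 5, 23, 37, Ola, LA), (28, 5, 25, 34, Ola, LA), (28, 5, 29, 4, Ola, LA), (28, 5, 3, 38, Ola, LA), (28, 7, 14, 38, Fay, LA), (28, 7, 14, 38, Quin, DEN), (28, 7, 22, 30, Fay, LA), (28, 7, 22, 30, Quin, DEN), (28, 7, 23, 37, Fay, LA), (28, 7, 23, 37, Quin, DEN), (28, 7, 25, 34, Fay, LA), (28, 7, 25, 34, Quin, DEN), (28, 7, 29, 4, Fay, LA), (28, 7, 29, 4, Quin, DEN), (28, 7, 3, 38, Fay, LA), (28, 7, 3, 38, Quin, DEN)}
Filtering on sid < 34 leaves {(28, 5, 14, 38, Ola, LA), (28, 5, 22, 30, Ola, LA), (28, 5, 23, 37, Ola, LA), (28, 5, 25, 34, Ola, LA), (28, 5, 29, 4, Ola, LA), (28, 5, 3, 38, Ola, LA), (28, 7, 14, 38, Fay, LA), (28, 7, 14, 38, Quin, DEN), (28, 7, 22, 30, Fay, LA), (28, 7, 22, 30, Quin, DEN), (28, 7, 23, 37, Fay, LA), (28, 7, 23, 37, Quin, DEN), (28, 7, 25, 34, Fay, LA), (28, 7, 25, 34, Quin, DEN), (28, 7, 29, 4, Fay, LA), (28, 7, 29, 4, Quin, DEN), (28, 7, 3, 38, Fay, LA), (28, 7, 3, 38, Quin, DEN)}.
Filtering on sid ≥ 7 leaves {(28, 7, 14, 38, Fay, LA), (28, 7, 14, 38, Quin, DEN), (28, 7, 22, 30, Fay, LA), (28, 7, 22, 30, Quin, DEN), (28, 7, 23, 37, Fay, LA), (28, 7, 23, 37, Quin, DEN), (28, 7, 25, 34, Fay, LA), (28, 7, 25, 34, Quin, DEN), (28, 7, 29, 4, Fay, LA), (28, 7, 29, 4, Quin, DEN), (28, 7, 3, 38, Fay, LA), (28, 7, 3, 38, Quin, DEN)}.
Keep only column(s) pid, sid (7 duplicate(s) eliminated): {(30, 7), (34, 7), (37, 7), (38, 7), (4, 7)}

{(30, 7), (34, 7), (37, 7), (38, 7), (4, 7)}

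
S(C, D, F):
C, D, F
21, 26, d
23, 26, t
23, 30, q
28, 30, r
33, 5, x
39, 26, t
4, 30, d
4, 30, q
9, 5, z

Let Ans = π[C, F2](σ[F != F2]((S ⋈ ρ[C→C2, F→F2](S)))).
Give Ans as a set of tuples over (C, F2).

ρ[C→C2, F→F2]: schema becomes (C2, D, F2); tuples unchanged.
Natural join on D: {(21, 26, d, 21, d), (21, 26, d, 23, t), (21, 26, d, 39, t), (23, 26, t, 21, d), (23, 26, t, 23, t), (23, 26, t, 39, t), (23, 30, q, 23, q), (23, 30, q, 28, r), (23, 30, q, 4, d), (23, 30, q, 4, q), (28, 30, r, 23, q), (28, 30, r, 28, r), (28, 30, r, 4, d), (28, 30, r, 4, q), (33, 5, x, 33, x), (33, 5, x, 9, z), (39, 26, t, 21, d), (39, 26, t, 23, t), (39, 26, t, 39, t), (4, 30, d, 23, q), (4, 30, d, 28, r), (4, 30, d, 4, d), (4, 30, d, 4, q), (4, 30, q, 23, q), (4, 30, q, 28, r), (4, 30, q, 4, d), (4, 30, q, 4, q), (9, 5, z, 33, x), (9, 5, z, 9, z)}
Apply σ_{F != F2}; surviving tuples: {(21, 26, d, 23, t), (21, 26, d, 39, t), (23, 26, t, 21, d), (23, 30, q, 28, r), (23, 30, q, 4, d), (28, 30, r, 23, q), (28, 30, r, 4, d), (28, 30, r, 4, q), (33, 5, x, 9, z), (39, 26, t, 21, d), (4, 30, d, 23, q), (4, 30, d, 28, r), (4, 30, d, 4, q), (4, 30, q, 28, r), (4, 30, q, 4, d), (9, 5, z, 33, x)}
π_{C, F2} gives {(21, t), (23, d), (23, r), (28, d), (28, q), (33, z), (39, d), (4, d), (4, q), (4, r), (9, x)} (5 duplicate(s) eliminated).

{(21, t), (23, d), (23, r), (28, d), (28, q), (33, z), (39, d), (4, d), (4, q), (4, r), (9, x)}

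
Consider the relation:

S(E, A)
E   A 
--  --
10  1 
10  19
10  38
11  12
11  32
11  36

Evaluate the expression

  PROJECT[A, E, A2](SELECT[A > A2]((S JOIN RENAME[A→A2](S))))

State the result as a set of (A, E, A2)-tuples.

ρ[A→A2]: schema becomes (E, A2); tuples unchanged.
Joining S and RENAME[A→A2](S) on E yields {(10, 1, 1), (10, 1, 19), (10, 1, 38), (10, 19, 1), (10, 19, 19), (10, 19, 38), (10, 38, 1), (10, 38, 19), (10, 38, 38), (11, 12, 12), (11, 12, 32), (11, 12, 36), (11, 32, 12), (11, 32, 32), (11, 32, 36), (11, 36, 12), (11, 36, 32), (11, 36, 36)}.
σ[A > A2]: keep tuples satisfying A > A2 → {(10, 19, 1), (10, 38, 1), (10, 38, 19), (11, 32, 12), (11, 36, 12), (11, 36, 32)}
π_{A, E, A2} gives {(19, 10, 1), (32, 11, 12), (36, 11, 12), (36, 11, 32), (38, 10, 1), (38, 10, 19)}.

{(19, 10, 1), (32, 11, 12), (36, 11, 12), (36, 11, 32), (38, 10, 1), (38, 10, 19)}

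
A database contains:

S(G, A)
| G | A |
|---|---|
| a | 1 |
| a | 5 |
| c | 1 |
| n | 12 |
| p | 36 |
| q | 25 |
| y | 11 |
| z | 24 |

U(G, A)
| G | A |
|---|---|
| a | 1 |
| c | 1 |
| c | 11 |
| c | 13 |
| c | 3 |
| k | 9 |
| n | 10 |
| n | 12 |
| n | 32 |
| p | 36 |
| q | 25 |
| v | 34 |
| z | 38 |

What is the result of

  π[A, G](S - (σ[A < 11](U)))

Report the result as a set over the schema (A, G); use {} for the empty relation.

{(11, y), (12, n), (24, z), (25, q), (36, p), (5, a)}

Filtering on A < 11 leaves {(a, 1), (c, 1), (c, 3), (k, 9), (n, 10)}.
Taking the difference: {(a, 5), (n, 12), (p, 36), (q, 25), (y, 11), (z, 24)}
π_{A, G} gives {(11, y), (12, n), (24, z), (25, q), (36, p), (5, a)}.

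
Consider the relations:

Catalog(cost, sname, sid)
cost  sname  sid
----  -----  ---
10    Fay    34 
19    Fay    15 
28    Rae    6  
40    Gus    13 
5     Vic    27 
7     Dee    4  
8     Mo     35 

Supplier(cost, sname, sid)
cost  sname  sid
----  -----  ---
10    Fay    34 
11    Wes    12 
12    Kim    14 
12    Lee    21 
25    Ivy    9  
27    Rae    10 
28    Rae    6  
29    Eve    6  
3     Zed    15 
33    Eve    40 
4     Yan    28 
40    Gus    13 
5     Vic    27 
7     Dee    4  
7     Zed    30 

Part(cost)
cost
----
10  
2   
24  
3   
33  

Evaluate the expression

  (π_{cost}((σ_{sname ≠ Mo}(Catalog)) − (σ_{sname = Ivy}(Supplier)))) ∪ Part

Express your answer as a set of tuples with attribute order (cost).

{10, 19, 2, 24, 28, 3, 33, 40, 5, 7}

Filtering on sname ≠ Mo leaves {(10, Fay, 34), (19, Fay, 15), (28, Rae, 6), (40, Gus, 13), (5, Vic, 27), (7, Dee, 4)}.
Filtering on sname = Ivy leaves {(25, Ivy, 9)}.
Taking the difference: {(10, Fay, 34), (19, Fay, 15), (28, Rae, 6), (40, Gus, 13), (5, Vic, 27), (7, Dee, 4)}
Projecting to cost: {10, 19, 28, 40, 5, 7}
Taking the union: {10, 19, 2, 24, 28, 3, 33, 40, 5, 7}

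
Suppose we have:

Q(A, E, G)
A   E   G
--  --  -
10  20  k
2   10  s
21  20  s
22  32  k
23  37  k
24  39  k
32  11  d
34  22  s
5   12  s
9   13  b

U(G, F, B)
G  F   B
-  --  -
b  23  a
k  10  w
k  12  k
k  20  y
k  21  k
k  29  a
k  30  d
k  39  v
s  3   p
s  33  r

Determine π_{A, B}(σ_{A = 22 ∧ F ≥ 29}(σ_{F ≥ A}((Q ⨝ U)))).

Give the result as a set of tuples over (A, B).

Q ⋈ U (natural join on G): {(10, 20, k, 10, w), (10, 20, k, 12, k), (10, 20, k, 20, y), (10, 20, k, 21, k), (10, 20, k, 29, a), (10, 20, k, 30, d), (10, 20, k, 39, v), (2, 10, s, 3, p), (2, 10, s, 33, r), (21, 20, s, 3, p), (21, 20, s, 33, r), (22, 32, k, 10, w), (22, 32, k, 12, k), (22, 32, k, 20, y), (22, 32, k, 21, k), (22, 32, k, 29, a), (22, 32, k, 30, d), (22, 32, k, 39, v), (23, 37, k, 10, w), (23, 37, k, 12, k), (23, 37, k, 20, y), (23, 37, k, 21, k), (23, 37, k, 29, a), (23, 37, k, 30, d), (23, 37, k, 39, v), (24, 39, k, 10, w), (24, 39, k, 12, k), (24, 39, k, 20, y), (24, 39, k, 21, k), (24, 39, k, 29, a), (24, 39, k, 30, d), (24, 39, k, 39, v), (34, 22, s, 3, p), (34, 22, s, 33, r), (5, 12, s, 3, p), (5, 12, s, 33, r), (9, 13, b, 23, a)}
Filtering on F ≥ A leaves {(10, 20, k, 10, w), (10, 20, k, 12, k), (10, 20, k, 20, y), (10, 20, k, 21, k), (10, 20, k, 29, a), (10, 20, k, 30, d), (10, 20, k, 39, v), (2, 10, s, 3, p), (2, 10, s, 33, r), (21, 20, s, 33, r), (22, 32, k, 29, a), (22, 32, k, 30, d), (22, 32, k, 39, v), (23, 37, k, 29, a), (23, 37, k, 30, d), (23, 37, k, 39, v), (24, 39, k, 29, a), (24, 39, k, 30, d), (24, 39, k, 39, v), (5, 12, s, 33, r), (9, 13, b, 23, a)}.
Filtering on A = 22 ∧ F ≥ 29 leaves {(22, 32, k, 29, a), (22, 32, k, 30, d), (22, 32, k, 39, v)}.
Keep only column(s) A, B: {(22, a), (22, d), (22, v)}

{(22, a), (22, d), (22, v)}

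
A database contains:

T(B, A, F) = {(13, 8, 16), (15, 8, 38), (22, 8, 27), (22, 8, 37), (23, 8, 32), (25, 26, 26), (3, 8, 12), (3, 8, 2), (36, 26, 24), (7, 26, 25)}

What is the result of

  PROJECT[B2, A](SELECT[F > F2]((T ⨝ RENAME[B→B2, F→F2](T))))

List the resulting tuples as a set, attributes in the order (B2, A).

{(13, 8), (22, 8), (23, 8), (3, 8), (36, 26), (7, 26)}

ρ[B→B2, F→F2]: schema becomes (B2, A, F2); tuples unchanged.
Joining T and RENAME[B→B2, F→F2](T) on A yields {(13, 8, 16, 13, 16), (13, 8, 16, 15, 38), (13, 8, 16, 22, 27), (13, 8, 16, 22, 37), (13, 8, 16, 23, 32), (13, 8, 16, 3, 12), (13, 8, 16, 3, 2), (15, 8, 38, 13, 16), (15, 8, 38, 15, 38), (15, 8, 38, 22, 27), (15, 8, 38, 22, 37), (15, 8, 38, 23, 32), (15, 8, 38, 3, 12), (15, 8, 38, 3, 2), (22, 8, 27, 13, 16), (22, 8, 27, 15, 38), (22, 8, 27, 22, 27), (22, 8, 27, 22, 37), (22, 8, 27, 23, 32), (22, 8, 27, 3, 12), (22, 8, 27, 3, 2), (22, 8, 37, 13, 16), (22, 8, 37, 15, 38), (22, 8, 37, 22, 27), (22, 8, 37, 22, 37), (22, 8, 37, 23, 32), (22, 8, 37, 3, 12), (22, 8, 37, 3, 2), (23, 8, 32, 13, 16), (23, 8, 32, 15, 38), (23, 8, 32, 22, 27), (23, 8, 32, 22, 37), (23, 8, 32, 23, 32), (23, 8, 32, 3, 12), (23, 8, 32, 3, 2), (25, 26, 26, 25, 26), (25, 26, 26, 36, 24), (25, 26, 26, 7, 25), (3, 8, 12, 13, 16), (3, 8, 12, 15, 38), (3, 8, 12, 22, 27), (3, 8, 12, 22, 37), (3, 8, 12, 23, 32), (3, 8, 12, 3, 12), (3, 8, 12, 3, 2), (3, 8, 2, 13, 16), (3, 8, 2, 15, 38), (3, 8, 2, 22, 27), (3, 8, 2, 22, 37), (3, 8, 2, 23, 32), (3, 8, 2, 3, 12), (3, 8, 2, 3, 2), (36, 26, 24, 25, 26), (36, 26, 24, 36, 24), (36, 26, 24, 7, 25), (7, 26, 25, 25, 26), (7, 26, 25, 36, 24), (7, 26, 25, 7, 25)}.
σ[F > F2]: keep tuples satisfying F > F2 → {(13, 8, 16, 3, 12), (13, 8, 16, 3, 2), (15, 8, 38, 13, 16), (15, 8, 38, 22, 27), (15, 8, 38, 22, 37), (15, 8, 38, 23, 32), (15, 8, 38, 3, 12), (15, 8, 38, 3, 2), (22, 8, 27, 13, 16), (22, 8, 27, 3, 12), (22, 8, 27, 3, 2), (22, 8, 37, 13, 16), (22, 8, 37, 22, 27), (22, 8, 37, 23, 32), (22, 8, 37, 3, 12), (22, 8, 37, 3, 2), (23, 8, 32, 13, 16), (23, 8, 32, 22, 27), (23, 8, 32, 3, 12), (23, 8, 32, 3, 2), (25, 26, 26, 36, 24), (25, 26, 26, 7, 25), (3, 8, 12, 3, 2), (7, 26, 25, 36, 24)}
π[B2, A]: project onto (B2, A) (18 duplicate(s) eliminated) → {(13, 8), (22, 8), (23, 8), (3, 8), (36, 26), (7, 26)}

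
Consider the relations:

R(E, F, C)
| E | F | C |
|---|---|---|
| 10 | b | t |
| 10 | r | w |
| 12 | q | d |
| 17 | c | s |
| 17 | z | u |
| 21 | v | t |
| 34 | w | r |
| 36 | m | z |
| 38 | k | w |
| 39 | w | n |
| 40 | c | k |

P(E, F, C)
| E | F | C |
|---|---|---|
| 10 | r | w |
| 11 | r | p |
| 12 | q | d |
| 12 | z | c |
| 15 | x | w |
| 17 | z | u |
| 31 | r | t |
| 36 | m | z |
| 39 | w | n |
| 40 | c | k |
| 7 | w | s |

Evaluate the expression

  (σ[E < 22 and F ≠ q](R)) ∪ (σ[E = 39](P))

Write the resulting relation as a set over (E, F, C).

Apply σ_{E < 22 and F ≠ q}; surviving tuples: {(10, b, t), (10, r, w), (17, c, s), (17, z, u), (21, v, t)}
Apply σ_{E = 39}; surviving tuples: {(39, w, n)}
Set union of the two operands is {(10, b, t), (10, r, w), (17, c, s), (17, z, u), (21, v, t), (39, w, n)}.

{(10, b, t), (10, r, w), (17, c, s), (17, z, u), (21, v, t), (39, w, n)}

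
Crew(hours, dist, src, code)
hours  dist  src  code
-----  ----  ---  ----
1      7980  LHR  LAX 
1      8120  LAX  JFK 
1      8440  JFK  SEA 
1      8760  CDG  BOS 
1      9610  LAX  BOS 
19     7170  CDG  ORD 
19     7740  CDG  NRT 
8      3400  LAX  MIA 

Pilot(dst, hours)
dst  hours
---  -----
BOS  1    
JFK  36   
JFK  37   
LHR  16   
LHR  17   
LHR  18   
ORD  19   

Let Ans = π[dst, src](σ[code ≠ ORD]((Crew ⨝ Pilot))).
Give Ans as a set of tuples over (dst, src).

{(BOS, CDG), (BOS, JFK), (BOS, LAX), (BOS, LHR), (ORD, CDG)}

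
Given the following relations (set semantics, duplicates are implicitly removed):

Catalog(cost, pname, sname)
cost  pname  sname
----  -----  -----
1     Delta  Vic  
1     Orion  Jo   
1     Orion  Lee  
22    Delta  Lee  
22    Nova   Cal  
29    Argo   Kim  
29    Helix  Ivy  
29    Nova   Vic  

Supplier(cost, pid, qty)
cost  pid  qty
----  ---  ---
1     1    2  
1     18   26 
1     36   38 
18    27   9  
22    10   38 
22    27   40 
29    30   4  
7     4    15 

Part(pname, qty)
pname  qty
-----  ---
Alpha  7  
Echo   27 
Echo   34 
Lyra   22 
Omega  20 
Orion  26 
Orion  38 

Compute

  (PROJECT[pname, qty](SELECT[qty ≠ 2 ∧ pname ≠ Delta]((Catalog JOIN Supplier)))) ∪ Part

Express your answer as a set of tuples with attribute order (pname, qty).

{(Alpha, 7), (Argo, 4), (Echo, 27), (Echo, 34), (Helix, 4), (Lyra, 22), (Nova, 38), (Nova, 4), (Nova, 40), (Omega, 20), (Orion, 26), (Orion, 38)}

Catalog ⋈ Supplier (natural join on cost): {(1, Delta, Vic, 1, 2), (1, Delta, Vic, 18, 26), (1, Delta, Vic, 36, 38), (1, Orion, Jo, 1, 2), (1, Orion, Jo, 18, 26), (1, Orion, Jo, 36, 38), (1, Orion, Lee, 1, 2), (1, Orion, Lee, 18, 26), (1, Orion, Lee, 36, 38), (22, Delta, Lee, 10, 38), (22, Delta, Lee, 27, 40), (22, Nova, Cal, 10, 38), (22, Nova, Cal, 27, 40), (29, Argo, Kim, 30, 4), (29, Helix, Ivy, 30, 4), (29, Nova, Vic, 30, 4)}
Selection qty ≠ 2 ∧ pname ≠ Delta: {(1, Orion, Jo, 18, 26), (1, Orion, Jo, 36, 38), (1, Orion, Lee, 18, 26), (1, Orion, Lee, 36, 38), (22, Nova, Cal, 10, 38), (22, Nova, Cal, 27, 40), (29, Argo, Kim, 30, 4), (29, Helix, Ivy, 30, 4), (29, Nova, Vic, 30, 4)}
Keep only column(s) pname, qty (2 duplicate(s) eliminated): {(Argo, 4), (Helix, 4), (Nova, 38), (Nova, 4), (Nova, 40), (Orion, 26), (Orion, 38)}
Union: {(Argo, 4), (Helix, 4), (Nova, 38), (Nova, 4), (Nova, 40), (Orion, 26), (Orion, 38)} with {(Alpha, 7), (Echo, 27), (Echo, 34), (Lyra, 22), (Omega, 20), (Orion, 26), (Orion, 38)} → {(Alpha, 7), (Argo, 4), (Echo, 27), (Echo, 34), (Helix, 4), (Lyra, 22), (Nova, 38), (Nova, 4), (Nova, 40), (Omega, 20), (Orion, 26), (Orion, 38)}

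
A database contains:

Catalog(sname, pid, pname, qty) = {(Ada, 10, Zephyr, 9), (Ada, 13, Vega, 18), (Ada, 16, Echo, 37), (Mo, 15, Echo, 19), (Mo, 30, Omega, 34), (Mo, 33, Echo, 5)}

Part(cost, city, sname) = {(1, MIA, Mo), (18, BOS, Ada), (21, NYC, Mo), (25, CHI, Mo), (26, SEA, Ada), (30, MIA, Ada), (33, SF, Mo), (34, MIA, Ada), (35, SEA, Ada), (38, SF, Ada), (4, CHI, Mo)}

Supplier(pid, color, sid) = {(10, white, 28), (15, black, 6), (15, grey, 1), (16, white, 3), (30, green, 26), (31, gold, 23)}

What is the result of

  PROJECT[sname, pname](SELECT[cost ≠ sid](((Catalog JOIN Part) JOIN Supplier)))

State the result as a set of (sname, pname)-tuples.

Natural join on sname: {(Ada, 10, Zephyr, 9, 18, BOS), (Ada, 10, Zephyr, 9, 26, SEA), (Ada, 10, Zephyr, 9, 30, MIA), (Ada, 10, Zephyr, 9, 34, MIA), (Ada, 10, Zephyr, 9, 35, SEA), (Ada, 10, Zephyr, 9, 38, SF), (Ada, 13, Vega, 18, 18, BOS), (Ada, 13, Vega, 18, 26, SEA), (Ada, 13, Vega, 18, 30, MIA), (Ada, 13, Vega, 18, 34, MIA), (Ada, 13, Vega, 18, 35, SEA), (Ada, 13, Vega, 18, 38, SF), (Ada, 16, Echo, 37, 18, BOS), (Ada, 16, Echo, 37, 26, SEA), (Ada, 16, Echo, 37, 30, MIA), (Ada, 16, Echo, 37, 34, MIA), (Ada, 16, Echo, 37, 35, SEA), (Ada, 16, Echo, 37, 38, SF), (Mo, 15, Echo, 19, 1, MIA), (Mo, 15, Echo, 19, 21, NYC), (Mo, 15, Echo, 19, 25, CHI), (Mo, 15, Echo, 19, 33, SF), (Mo, 15, Echo, 19, 4, CHI), (Mo, 30, Omega, 34, 1, MIA), (Mo, 30, Omega, 34, 21, NYC), (Mo, 30, Omega, 34, 25, CHI), (Mo, 30, Omega, 34, 33, SF), (Mo, 30, Omega, 34, 4, CHI), (Mo, 33, Echo, 5, 1, MIA), (Mo, 33, Echo, 5, 21, NYC), (Mo, 33, Echo, 5, 25, CHI), (Mo, 33, Echo, 5, 33, SF), (Mo, 33, Echo, 5, 4, CHI)}
Natural join on pid: {(Ada, 10, Zephyr, 9, 18, BOS, white, 28), (Ada, 10, Zephyr, 9, 26, SEA, white, 28), (Ada, 10, Zephyr, 9, 30, MIA, white, 28), (Ada, 10, Zephyr, 9, 34, MIA, white, 28), (Ada, 10, Zephyr, 9, 35, SEA, white, 28), (Ada, 10, Zephyr, 9, 38, SF, white, 28), (Ada, 16, Echo, 37, 18, BOS, white, 3), (Ada, 16, Echo, 37, 26, SEA, white, 3), (Ada, 16, Echo, 37, 30, MIA, white, 3), (Ada, 16, Echo, 37, 34, MIA, white, 3), (Ada, 16, Echo, 37, 35, SEA, white, 3), (Ada, 16, Echo, 37, 38, SF, white, 3), (Mo, 15, Echo, 19, 1, MIA, black, 6), (Mo, 15, Echo, 19, 1, MIA, grey, 1), (Mo, 15, Echo, 19, 21, NYC, black, 6), (Mo, 15, Echo, 19, 21, NYC, grey, 1), (Mo, 15, Echo, 19, 25, CHI, black, 6), (Mo, 15, Echo, 19, 25, CHI, grey, 1), (Mo, 15, Echo, 19, 33, SF, black, 6), (Mo, 15, Echo, 19, 33, SF, grey, 1), (Mo, 15, Echo, 19, 4, CHI, black, 6), (Mo, 15, Echo, 19, 4, CHI, grey, 1), (Mo, 30, Omega, 34, 1, MIA, green, 26), (Mo, 30, Omega, 34, 21, NYC, green, 26), (Mo, 30, Omega, 34, 25, CHI, green, 26), (Mo, 30, Omega, 34, 33, SF, green, 26), (Mo, 30, Omega, 34, 4, CHI, green, 26)}
Filtering on cost ≠ sid leaves {(Ada, 10, Zephyr, 9, 18, BOS, white, 28), (Ada, 10, Zephyr, 9, 26, SEA, white, 28), (Ada, 10, Zephyr, 9, 30, MIA, white, 28), (Ada, 10, Zephyr, 9, 34, MIA, white, 28), (Ada, 10, Zephyr, 9, 35, SEA, white, 28), (Ada, 10, Zephyr, 9, 38, SF, white, 28), (Ada, 16, Echo, 37, 18, BOS, white, 3), (Ada, 16, Echo, 37, 26, SEA, white, 3), (Ada, 16, Echo, 37, 30, MIA, white, 3), (Ada, 16, Echo, 37, 34, MIA, white, 3), (Ada, 16, Echo, 37, 35, SEA, white, 3), (Ada, 16, Echo, 37, 38, SF, white, 3), (Mo, 15, Echo, 19, 1, MIA, black, 6), (Mo, 15, Echo, 19, 21, NYC, black, 6), (Mo, 15, Echo, 19, 21, NYC, grey, 1), (Mo, 15, Echo, 19, 25, CHI, black, 6), (Mo, 15, Echo, 19, 25, CHI, grey, 1), (Mo, 15, Echo, 19, 33, SF, black, 6), (Mo, 15, Echo, 19, 33, SF, grey, 1), (Mo, 15, Echo, 19, 4, CHI, black, 6), (Mo, 15, Echo, 19, 4, CHI, grey, 1), (Mo, 30, Omega, 34, 1, MIA, green, 26), (Mo, 30, Omega, 34, 21, NYC, green, 26), (Mo, 30, Omega, 34, 25, CHI, green, 26), (Mo, 30, Omega, 34, 33, SF, green, 26), (Mo, 30, Omega, 34, 4, CHI, green, 26)}.
Projecting to sname, pname (22 duplicate(s) eliminated): {(Ada, Echo), (Ada, Zephyr), (Mo, Echo), (Mo, Omega)}

{(Ada, Echo), (Ada, Zephyr), (Mo, Echo), (Mo, Omega)}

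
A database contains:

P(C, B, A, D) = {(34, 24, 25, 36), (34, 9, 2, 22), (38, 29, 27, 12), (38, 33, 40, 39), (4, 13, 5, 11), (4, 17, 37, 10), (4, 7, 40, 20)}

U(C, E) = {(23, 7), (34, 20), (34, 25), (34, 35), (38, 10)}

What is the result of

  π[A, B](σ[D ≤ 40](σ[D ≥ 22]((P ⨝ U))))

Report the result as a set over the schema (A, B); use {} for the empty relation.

{(2, 9), (25, 24), (40, 33)}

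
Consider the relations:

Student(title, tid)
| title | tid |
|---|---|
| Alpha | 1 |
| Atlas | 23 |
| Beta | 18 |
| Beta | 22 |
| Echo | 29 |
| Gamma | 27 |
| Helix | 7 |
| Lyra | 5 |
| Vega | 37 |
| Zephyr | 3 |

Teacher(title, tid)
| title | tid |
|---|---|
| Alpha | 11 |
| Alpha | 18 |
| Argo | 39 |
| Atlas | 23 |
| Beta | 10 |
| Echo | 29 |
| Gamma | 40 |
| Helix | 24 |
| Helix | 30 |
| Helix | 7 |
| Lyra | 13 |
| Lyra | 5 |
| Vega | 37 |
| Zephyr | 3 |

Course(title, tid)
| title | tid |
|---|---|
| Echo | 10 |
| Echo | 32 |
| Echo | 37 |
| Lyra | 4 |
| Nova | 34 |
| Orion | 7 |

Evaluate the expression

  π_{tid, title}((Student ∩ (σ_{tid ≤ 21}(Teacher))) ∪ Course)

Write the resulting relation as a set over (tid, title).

{(10, Echo), (3, Zephyr), (32, Echo), (34, Nova), (37, Echo), (4, Lyra), (5, Lyra), (7, Helix), (7, Orion)}

Apply σ_{tid ≤ 21}; surviving tuples: {(Alpha, 11), (Alpha, 18), (Beta, 10), (Helix, 7), (Lyra, 13), (Lyra, 5), (Zephyr, 3)}
Taking the intersection: {(Helix, 7), (Lyra, 5), (Zephyr, 3)}
Taking the union: {(Echo, 10), (Echo, 32), (Echo, 37), (Helix, 7), (Lyra, 4), (Lyra, 5), (Nova, 34), (Orion, 7), (Zephyr, 3)}
Keep only column(s) tid, title: {(10, Echo), (3, Zephyr), (32, Echo), (34, Nova), (37, Echo), (4, Lyra), (5, Lyra), (7, Helix), (7, Orion)}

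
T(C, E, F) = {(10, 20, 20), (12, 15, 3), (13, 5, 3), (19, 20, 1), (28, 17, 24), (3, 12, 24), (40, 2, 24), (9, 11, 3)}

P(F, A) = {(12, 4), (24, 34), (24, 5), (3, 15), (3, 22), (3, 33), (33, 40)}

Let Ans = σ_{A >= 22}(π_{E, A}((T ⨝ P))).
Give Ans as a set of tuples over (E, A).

{(11, 22), (11, 33), (12, 34), (15, 22), (15, 33), (17, 34), (2, 34), (5, 22), (5, 33)}

Natural join on F: {(12, 15, 3, 15), (12, 15, 3, 22), (12, 15, 3, 33), (13, 5, 3, 15), (13, 5, 3, 22), (13, 5, 3, 33), (28, 17, 24, 34), (28, 17, 24, 5), (3, 12, 24, 34), (3, 12, 24, 5), (40, 2, 24, 34), (40, 2, 24, 5), (9, 11, 3, 15), (9, 11, 3, 22), (9, 11, 3, 33)}
π[E, A]: project onto (E, A) → {(11, 15), (11, 22), (11, 33), (12, 34), (12, 5), (15, 15), (15, 22), (15, 33), (17, 34), (17, 5), (2, 34), (2, 5), (5, 15), (5, 22), (5, 33)}
Apply σ_{A >= 22}; surviving tuples: {(11, 22), (11, 33), (12, 34), (15, 22), (15, 33), (17, 34), (2, 34), (5, 22), (5, 33)}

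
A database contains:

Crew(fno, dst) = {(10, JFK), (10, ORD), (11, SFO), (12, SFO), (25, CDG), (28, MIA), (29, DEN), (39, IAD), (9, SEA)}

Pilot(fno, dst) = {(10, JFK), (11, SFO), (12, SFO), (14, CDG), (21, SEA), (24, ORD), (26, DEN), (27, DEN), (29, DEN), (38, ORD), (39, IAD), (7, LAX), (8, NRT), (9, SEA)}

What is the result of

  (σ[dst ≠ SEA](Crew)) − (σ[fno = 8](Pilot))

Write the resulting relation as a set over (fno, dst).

σ[dst ≠ SEA]: keep tuples satisfying dst ≠ SEA → {(10, JFK), (10, ORD), (11, SFO), (12, SFO), (25, CDG), (28, MIA), (29, DEN), (39, IAD)}
σ[fno = 8]: keep tuples satisfying fno = 8 → {(8, NRT)}
Set difference of the two operands is {(10, JFK), (10, ORD), (11, SFO), (12, SFO), (25, CDG), (28, MIA), (29, DEN), (39, IAD)}.

{(10, JFK), (10, ORD), (11, SFO), (12, SFO), (25, CDG), (28, MIA), (29, DEN), (39, IAD)}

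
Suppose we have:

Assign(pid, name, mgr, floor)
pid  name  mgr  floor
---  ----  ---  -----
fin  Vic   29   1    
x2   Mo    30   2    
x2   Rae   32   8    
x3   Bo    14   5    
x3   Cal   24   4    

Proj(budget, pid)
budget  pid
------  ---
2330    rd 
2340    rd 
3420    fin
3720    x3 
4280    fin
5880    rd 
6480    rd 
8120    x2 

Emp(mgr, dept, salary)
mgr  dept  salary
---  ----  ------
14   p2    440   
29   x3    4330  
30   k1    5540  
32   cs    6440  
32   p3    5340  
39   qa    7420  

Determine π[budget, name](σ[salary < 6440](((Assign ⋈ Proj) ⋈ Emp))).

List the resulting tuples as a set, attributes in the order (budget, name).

{(3420, Vic), (3720, Bo), (4280, Vic), (8120, Mo), (8120, Rae)}

Assign ⋈ Proj (natural join on pid): {(fin, Vic, 29, 1, 3420), (fin, Vic, 29, 1, 4280), (x2, Mo, 30, 2, 8120), (x2, Rae, 32, 8, 8120), (x3, Bo, 14, 5, 3720), (x3, Cal, 24, 4, 3720)}
(Assign ⋈ Proj) ⋈ Emp (natural join on mgr): {(fin, Vic, 29, 1, 3420, x3, 4330), (fin, Vic, 29, 1, 4280, x3, 4330), (x2, Mo, 30, 2, 8120, k1, 5540), (x2, Rae, 32, 8, 8120, cs, 6440), (x2, Rae, 32, 8, 8120, p3, 5340), (x3, Bo, 14, 5, 3720, p2, 440)}
Apply σ_{salary < 6440}; surviving tuples: {(fin, Vic, 29, 1, 3420, x3, 4330), (fin, Vic, 29, 1, 4280, x3, 4330), (x2, Mo, 30, 2, 8120, k1, 5540), (x2, Rae, 32, 8, 8120, p3, 5340), (x3, Bo, 14, 5, 3720, p2, 440)}
Projecting to budget, name: {(3420, Vic), (3720, Bo), (4280, Vic), (8120, Mo), (8120, Rae)}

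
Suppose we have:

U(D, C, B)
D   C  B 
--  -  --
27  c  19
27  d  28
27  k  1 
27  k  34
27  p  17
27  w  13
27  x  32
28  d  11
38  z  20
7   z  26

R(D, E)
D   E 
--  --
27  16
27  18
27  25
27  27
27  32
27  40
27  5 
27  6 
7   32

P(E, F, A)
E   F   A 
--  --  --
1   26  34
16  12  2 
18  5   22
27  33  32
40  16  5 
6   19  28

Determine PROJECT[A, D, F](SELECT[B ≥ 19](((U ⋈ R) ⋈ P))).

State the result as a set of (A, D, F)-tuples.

{(2, 27, 12), (22, 27, 5), (28, 27, 19), (32, 27, 33), (5, 27, 16)}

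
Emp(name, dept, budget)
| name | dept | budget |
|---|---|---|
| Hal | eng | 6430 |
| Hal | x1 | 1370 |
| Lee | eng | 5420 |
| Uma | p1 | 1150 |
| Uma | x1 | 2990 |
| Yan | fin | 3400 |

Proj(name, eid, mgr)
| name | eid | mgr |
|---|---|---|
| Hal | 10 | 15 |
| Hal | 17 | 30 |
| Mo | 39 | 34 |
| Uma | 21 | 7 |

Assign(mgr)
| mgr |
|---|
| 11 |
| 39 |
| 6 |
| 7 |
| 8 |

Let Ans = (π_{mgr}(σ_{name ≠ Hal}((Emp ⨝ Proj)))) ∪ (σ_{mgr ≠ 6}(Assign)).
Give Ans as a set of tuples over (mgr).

Joining Emp and Proj on name yields {(Hal, eng, 6430, 10, 15), (Hal, eng, 6430, 17, 30), (Hal, x1, 1370, 10, 15), (Hal, x1, 1370, 17, 30), (Uma, p1, 1150, 21, 7), (Uma, x1, 2990, 21, 7)}.
Apply σ_{name ≠ Hal}; surviving tuples: {(Uma, p1, 1150, 21, 7), (Uma, x1, 2990, 21, 7)}
Keep only column(s) mgr (1 duplicate(s) eliminated): {7}
Apply σ_{mgr ≠ 6}; surviving tuples: {11, 39, 7, 8}
Union: {7} with {11, 39, 7, 8} → {11, 39, 7, 8}

{11, 39, 7, 8}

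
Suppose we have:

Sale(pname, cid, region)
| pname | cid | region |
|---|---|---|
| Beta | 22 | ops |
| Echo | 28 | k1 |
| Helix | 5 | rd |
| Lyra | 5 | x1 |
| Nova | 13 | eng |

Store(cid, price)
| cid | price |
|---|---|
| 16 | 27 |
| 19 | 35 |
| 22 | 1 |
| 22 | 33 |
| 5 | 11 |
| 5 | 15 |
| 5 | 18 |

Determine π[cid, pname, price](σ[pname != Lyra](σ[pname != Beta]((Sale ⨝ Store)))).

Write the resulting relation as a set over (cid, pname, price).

{(5, Helix, 11), (5, Helix, 15), (5, Helix, 18)}

Natural join on cid: {(Beta, 22, ops, 1), (Beta, 22, ops, 33), (Helix, 5, rd, 11), (Helix, 5, rd, 15), (Helix, 5, rd, 18), (Lyra, 5, x1, 11), (Lyra, 5, x1, 15), (Lyra, 5, x1, 18)}
Selection pname != Beta: {(Helix, 5, rd, 11), (Helix, 5, rd, 15), (Helix, 5, rd, 18), (Lyra, 5, x1, 11), (Lyra, 5, x1, 15), (Lyra, 5, x1, 18)}
Selection pname != Lyra: {(Helix, 5, rd, 11), (Helix, 5, rd, 15), (Helix, 5, rd, 18)}
π[cid, pname, price]: project onto (cid, pname, price) → {(5, Helix, 11), (5, Helix, 15), (5, Helix, 18)}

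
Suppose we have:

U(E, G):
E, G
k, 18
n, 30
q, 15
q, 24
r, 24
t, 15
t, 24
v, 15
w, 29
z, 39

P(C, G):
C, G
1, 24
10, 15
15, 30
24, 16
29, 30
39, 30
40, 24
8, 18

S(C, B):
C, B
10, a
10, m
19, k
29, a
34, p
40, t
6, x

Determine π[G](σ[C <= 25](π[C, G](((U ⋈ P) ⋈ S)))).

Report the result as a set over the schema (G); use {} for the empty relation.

{15}

U ⋈ P (natural join on G): {(k, 18, 8), (n, 30, 15), (n, 30, 29), (n, 30, 39), (q, 15, 10), (q, 24, 1), (q, 24, 40), (r, 24, 1), (r, 24, 40), (t, 15, 10), (t, 24, 1), (t, 24, 40), (v, 15, 10)}
(U ⋈ P) ⋈ S (natural join on C): {(n, 30, 29, a), (q, 15, 10, a), (q, 15, 10, m), (q, 24, 40, t), (r, 24, 40, t), (t, 15, 10, a), (t, 15, 10, m), (t, 24, 40, t), (v, 15, 10, a), (v, 15, 10, m)}
π[C, G]: project onto (C, G) (7 duplicate(s) eliminated) → {(10, 15), (29, 30), (40, 24)}
σ[C <= 25]: keep tuples satisfying C <= 25 → {(10, 15)}
π[G]: project onto (G) → {15}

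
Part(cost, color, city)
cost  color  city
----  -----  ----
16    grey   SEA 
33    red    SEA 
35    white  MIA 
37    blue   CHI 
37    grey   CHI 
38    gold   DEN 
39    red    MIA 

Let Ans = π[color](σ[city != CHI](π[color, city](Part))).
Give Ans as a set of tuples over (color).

{gold, grey, red, white}

π_{color, city} gives {(blue, CHI), (gold, DEN), (grey, CHI), (grey, SEA), (red, MIA), (red, SEA), (white, MIA)}.
σ[city != CHI]: keep tuples satisfying city != CHI → {(gold, DEN), (grey, SEA), (red, MIA), (red, SEA), (white, MIA)}
π_{color} gives {gold, grey, red, white} (1 duplicate(s) eliminated).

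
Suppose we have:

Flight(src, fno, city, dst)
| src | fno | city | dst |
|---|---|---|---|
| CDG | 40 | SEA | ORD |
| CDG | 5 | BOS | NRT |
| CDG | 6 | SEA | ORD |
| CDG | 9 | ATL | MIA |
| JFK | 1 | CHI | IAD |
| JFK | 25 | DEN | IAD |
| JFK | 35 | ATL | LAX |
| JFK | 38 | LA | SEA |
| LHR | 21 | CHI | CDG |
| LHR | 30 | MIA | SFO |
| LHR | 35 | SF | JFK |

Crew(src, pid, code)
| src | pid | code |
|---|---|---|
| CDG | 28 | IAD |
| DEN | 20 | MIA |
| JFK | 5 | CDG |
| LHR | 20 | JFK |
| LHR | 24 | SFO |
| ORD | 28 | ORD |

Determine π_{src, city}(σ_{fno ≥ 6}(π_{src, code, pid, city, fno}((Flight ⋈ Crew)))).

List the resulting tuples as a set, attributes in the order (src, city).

{(CDG, ATL), (CDG, SEA), (JFK, ATL), (JFK, DEN), (JFK, LA), (LHR, CHI), (LHR, MIA), (LHR, SF)}

Flight ⋈ Crew (natural join on src): {(CDG, 40, SEA, ORD, 28, IAD), (CDG, 5, BOS, NRT, 28, IAD), (CDG, 6, SEA, ORD, 28, IAD), (CDG, 9, ATL, MIA, 28, IAD), (JFK, 1, CHI, IAD, 5, CDG), (JFK, 25, DEN, IAD, 5, CDG), (JFK, 35, ATL, LAX, 5, CDG), (JFK, 38, LA, SEA, 5, CDG), (LHR, 21, CHI, CDG, 20, JFK), (LHR, 21, CHI, CDG, 24, SFO), (LHR, 30, MIA, SFO, 20, JFK), (LHR, 30, MIA, SFO, 24, SFO), (LHR, 35, SF, JFK, 20, JFK), (LHR, 35, SF, JFK, 24, SFO)}
Projecting to src, code, pid, city, fno: {(CDG, IAD, 28, ATL, 9), (CDG, IAD, 28, BOS, 5), (CDG, IAD, 28, SEA, 40), (CDG, IAD, 28, SEA, 6), (JFK, CDG, 5, ATL, 35), (JFK, CDG, 5, CHI, 1), (JFK, CDG, 5, DEN, 25), (JFK, CDG, 5, LA, 38), (LHR, JFK, 20, CHI, 21), (LHR, JFK, 20, MIA, 30), (LHR, JFK, 20, SF, 35), (LHR, SFO, 24, CHI, 21), (LHR, SFO, 24, MIA, 30), (LHR, SFO, 24, SF, 35)}
Filtering on fno ≥ 6 leaves {(CDG, IAD, 28, ATL, 9), (CDG, IAD, 28, SEA, 40), (CDG, IAD, 28, SEA, 6), (JFK, CDG, 5, ATL, 35), (JFK, CDG, 5, DEN, 25), (JFK, CDG, 5, LA, 38), (LHR, JFK, 20, CHI, 21), (LHR, JFK, 20, MIA, 30), (LHR, JFK, 20, SF, 35), (LHR, SFO, 24, CHI, 21), (LHR, SFO, 24, MIA, 30), (LHR, SFO, 24, SF, 35)}.
Projecting to src, city (4 duplicate(s) eliminated): {(CDG, ATL), (CDG, SEA), (JFK, ATL), (JFK, DEN), (JFK, LA), (LHR, CHI), (LHR, MIA), (LHR, SF)}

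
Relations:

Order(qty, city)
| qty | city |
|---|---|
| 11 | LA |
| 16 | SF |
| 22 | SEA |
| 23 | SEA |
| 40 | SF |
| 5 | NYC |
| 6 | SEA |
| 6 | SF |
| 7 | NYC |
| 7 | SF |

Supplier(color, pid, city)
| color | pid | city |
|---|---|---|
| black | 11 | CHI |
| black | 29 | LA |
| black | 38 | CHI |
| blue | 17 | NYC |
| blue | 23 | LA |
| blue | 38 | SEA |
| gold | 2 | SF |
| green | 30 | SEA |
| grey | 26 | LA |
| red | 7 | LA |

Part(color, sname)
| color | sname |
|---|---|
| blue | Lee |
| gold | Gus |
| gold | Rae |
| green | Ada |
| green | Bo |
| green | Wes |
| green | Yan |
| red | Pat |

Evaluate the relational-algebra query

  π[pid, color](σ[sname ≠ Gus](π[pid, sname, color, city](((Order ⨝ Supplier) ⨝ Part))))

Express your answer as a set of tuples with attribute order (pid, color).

Order ⋈ Supplier (natural join on city): {(11, LA, black, 29), (11, LA, blue, 23), (11, LA, grey, 26), (11, LA, red, 7), (16, SF, gold, 2), (22, SEA, blue, 38), (22, SEA, green, 30), (23, SEA, blue, 38), (23, SEA, green, 30), (40, SF, gold, 2), (5, NYC, blue, 17), (6, SEA, blue, 38), (6, SEA, green, 30), (6, SF, gold, 2), (7, NYC, blue, 17), (7, SF, gold, 2)}
(Order ⨝ Supplier) ⋈ Part (natural join on color): {(11, LA, blue, 23, Lee), (11, LA, red, 7, Pat), (16, SF, gold, 2, Gus), (16, SF, gold, 2, Rae), (22, SEA, blue, 38, Lee), (22, SEA, green, 30, Ada), (22, SEA, green, 30, Bo), (22, SEA, green, 30, Wes), (22, SEA, green, 30, Yan), (23, SEA, blue, 38, Lee), (23, SEA, green, 30, Ada), (23, SEA, green, 30, Bo), (23, SEA, green, 30, Wes), (23, SEA, green, 30, Yan), (40, SF, gold, 2, Gus), (40, SF, gold, 2, Rae), (5, NYC, blue, 17, Lee), (6, SEA, blue, 38, Lee), (6, SEA, green, 30, Ada), (6, SEA, green, 30, Bo), (6, SEA, green, 30, Wes), (6, SEA, green, 30, Yan), (6, SF, gold, 2, Gus), (6, SF, gold, 2, Rae), (7, NYC, blue, 17, Lee), (7, SF, gold, 2, Gus), (7, SF, gold, 2, Rae)}
π[pid, sname, color, city]: project onto (pid, sname, color, city) (17 duplicate(s) eliminated) → {(17, Lee, blue, NYC), (2, Gus, gold, SF), (2, Rae, gold, SF), (23, Lee, blue, LA), (30, Ada, green, SEA), (30, Bo, green, SEA), (30, Wes, green, SEA), (30, Yan, green, SEA), (38, Lee, blue, SEA), (7, Pat, red, LA)}
σ[sname ≠ Gus]: keep tuples satisfying sname ≠ Gus → {(17, Lee, blue, NYC), (2, Rae, gold, SF), (23, Lee, blue, LA), (30, Ada, green, SEA), (30, Bo, green, SEA), (30, Wes, green, SEA), (30, Yan, green, SEA), (38, Lee, blue, SEA), (7, Pat, red, LA)}
π[pid, color]: project onto (pid, color) (3 duplicate(s) eliminated) → {(17, blue), (2, gold), (23, blue), (30, green), (38, blue), (7, red)}

{(17, blue), (2, gold), (23, blue), (30, green), (38, blue), (7, red)}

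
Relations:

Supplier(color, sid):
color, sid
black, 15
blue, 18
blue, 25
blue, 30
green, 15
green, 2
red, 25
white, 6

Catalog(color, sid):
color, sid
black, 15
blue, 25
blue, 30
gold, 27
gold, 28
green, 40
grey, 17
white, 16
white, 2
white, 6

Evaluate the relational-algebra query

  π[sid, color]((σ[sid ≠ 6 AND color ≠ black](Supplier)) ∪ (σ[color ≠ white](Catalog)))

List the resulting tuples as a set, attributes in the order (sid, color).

{(15, black), (15, green), (17, grey), (18, blue), (2, green), (25, blue), (25, red), (27, gold), (28, gold), (30, blue), (40, green)}

Selection sid ≠ 6 AND color ≠ black: {(blue, 18), (blue, 25), (blue, 30), (green, 15), (green, 2), (red, 25)}
Selection color ≠ white: {(black, 15), (blue, 25), (blue, 30), (gold, 27), (gold, 28), (green, 40), (grey, 17)}
Taking the union: {(black, 15), (blue, 18), (blue, 25), (blue, 30), (gold, 27), (gold, 28), (green, 15), (green, 2), (green, 40), (grey, 17), (red, 25)}
π_{sid, color} gives {(15, black), (15, green), (17, grey), (18, blue), (2, green), (25, blue), (25, red), (27, gold), (28, gold), (30, blue), (40, green)}.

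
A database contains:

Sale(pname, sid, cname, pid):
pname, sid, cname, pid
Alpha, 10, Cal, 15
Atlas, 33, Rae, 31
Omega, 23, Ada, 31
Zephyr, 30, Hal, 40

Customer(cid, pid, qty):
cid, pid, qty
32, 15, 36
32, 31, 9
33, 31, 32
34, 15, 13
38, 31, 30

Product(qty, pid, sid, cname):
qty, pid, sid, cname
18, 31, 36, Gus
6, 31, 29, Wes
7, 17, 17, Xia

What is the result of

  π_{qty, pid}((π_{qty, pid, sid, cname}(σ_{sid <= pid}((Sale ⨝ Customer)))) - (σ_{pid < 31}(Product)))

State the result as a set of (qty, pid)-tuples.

{(13, 15), (30, 31), (32, 31), (36, 15), (9, 31)}

Joining Sale and Customer on pid yields {(Alpha, 10, Cal, 15, 32, 36), (Alpha, 10, Cal, 15, 34, 13), (Atlas, 33, Rae, 31, 32, 9), (Atlas, 33, Rae, 31, 33, 32), (Atlas, 33, Rae, 31, 38, 30), (Omega, 23, Ada, 31, 32, 9), (Omega, 23, Ada, 31, 33, 32), (Omega, 23, Ada, 31, 38, 30)}.
σ[sid <= pid]: keep tuples satisfying sid <= pid → {(Alpha, 10, Cal, 15, 32, 36), (Alpha, 10, Cal, 15, 34, 13), (Omega, 23, Ada, 31, 32, 9), (Omega, 23, Ada, 31, 33, 32), (Omega, 23, Ada, 31, 38, 30)}
Projecting to qty, pid, sid, cname: {(13, 15, 10, Cal), (30, 31, 23, Ada), (32, 31, 23, Ada), (36, 15, 10, Cal), (9, 31, 23, Ada)}
σ[pid < 31]: keep tuples satisfying pid < 31 → {(7, 17, 17, Xia)}
Taking the difference: {(13, 15, 10, Cal), (30, 31, 23, Ada), (32, 31, 23, Ada), (36, 15, 10, Cal), (9, 31, 23, Ada)}
Projecting to qty, pid: {(13, 15), (30, 31), (32, 31), (36, 15), (9, 31)}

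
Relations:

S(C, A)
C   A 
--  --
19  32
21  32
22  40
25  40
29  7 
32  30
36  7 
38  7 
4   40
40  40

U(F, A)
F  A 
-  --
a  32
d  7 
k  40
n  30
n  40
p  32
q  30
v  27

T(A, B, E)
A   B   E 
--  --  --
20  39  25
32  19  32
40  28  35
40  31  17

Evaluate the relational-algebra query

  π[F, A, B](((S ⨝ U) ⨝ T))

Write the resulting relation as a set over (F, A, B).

{(a, 32, 19), (k, 40, 28), (k, 40, 31), (n, 40, 28), (n, 40, 31), (p, 32, 19)}

Natural join on A: {(19, 32, a), (19, 32, p), (21, 32, a), (21, 32, p), (22, 40, k), (22, 40, n), (25, 40, k), (25, 40, n), (29, 7, d), (32, 30, n), (32, 30, q), (36, 7, d), (38, 7, d), (4, 40, k), (4, 40, n), (40, 40, k), (40, 40, n)}
Natural join on A: {(19, 32, a, 19, 32), (19, 32, p, 19, 32), (21, 32, a, 19, 32), (21, 32, p, 19, 32), (22, 40, k, 28, 35), (22, 40, k, 31, 17), (22, 40, n, 28, 35), (22, 40, n, 31, 17), (25, 40, k, 28, 35), (25, 40, k, 31, 17), (25, 40, n, 28, 35), (25, 40, n, 31, 17), (4, 40, k, 28, 35), (4, 40, k, 31, 17), (4, 40, n, 28, 35), (4, 40, n, 31, 17), (40, 40, k, 28, 35), (40, 40, k, 31, 17), (40, 40, n, 28, 35), (40, 40, n, 31, 17)}
π[F, A, B]: project onto (F, A, B) (14 duplicate(s) eliminated) → {(a, 32, 19), (k, 40, 28), (k, 40, 31), (n, 40, 28), (n, 40, 31), (p, 32, 19)}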